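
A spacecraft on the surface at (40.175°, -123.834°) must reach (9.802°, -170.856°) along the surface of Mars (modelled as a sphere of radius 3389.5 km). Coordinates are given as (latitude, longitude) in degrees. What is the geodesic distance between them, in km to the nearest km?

3044 km

In radians: φ₁ = 0.7012, φ₂ = 0.1711, Δλ = -47.022° = -0.8207 rad.
cos c = sin φ₁ sin φ₂ + cos φ₁ cos φ₂ cos Δλ = (0.6451)(0.1702) + (0.7641)(0.9854)(0.6817) = 0.62311,
so c = arccos(0.62311) = 0.89808 rad.
Distance = R·c = 3389.5 × 0.8981 ≈ 3044 km.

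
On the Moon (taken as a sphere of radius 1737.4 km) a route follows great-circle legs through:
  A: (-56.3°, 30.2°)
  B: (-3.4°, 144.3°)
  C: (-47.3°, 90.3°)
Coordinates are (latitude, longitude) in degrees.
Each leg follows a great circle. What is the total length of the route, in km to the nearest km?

Leg A→B: central angle 1.7486 rad, distance 3037.9 km.
Leg B→C: central angle 1.1135 rad, distance 1934.6 km.
Total: 3037.9 + 1934.6 ≈ 4973 km.

4973 km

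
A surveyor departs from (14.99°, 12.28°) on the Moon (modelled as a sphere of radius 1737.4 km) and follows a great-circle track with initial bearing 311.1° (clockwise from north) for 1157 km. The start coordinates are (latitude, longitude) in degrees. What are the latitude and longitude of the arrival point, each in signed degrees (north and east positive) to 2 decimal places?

36.56°, -23.14°

Angular distance δ = d/R = 1157/1737.4 = 0.66594 rad; initial bearing θ = 5.4297 rad.
sin φ₂ = sin φ₁ cos δ + cos φ₁ sin δ cos θ = (0.2587)(0.7863) + (0.9660)(0.6178)(0.6574) = 0.5957, so φ₂ = 36.56°.
Δλ = atan2(sin θ sin δ cos φ₁, cos δ − sin φ₁ sin φ₂) = atan2(-0.4497, 0.6323) = -35.423°.
λ₂ = 12.280° − 35.423° = -23.14°.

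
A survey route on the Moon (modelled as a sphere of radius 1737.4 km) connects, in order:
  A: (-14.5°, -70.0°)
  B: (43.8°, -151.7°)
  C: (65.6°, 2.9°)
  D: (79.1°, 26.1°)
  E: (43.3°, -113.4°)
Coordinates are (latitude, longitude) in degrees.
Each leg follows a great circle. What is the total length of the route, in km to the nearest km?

Leg A→B: central angle 1.6433 rad, distance 2855.0 km.
Leg B→C: central angle 1.2015 rad, distance 2087.4 km.
Leg C→D: central angle 0.2613 rad, distance 454.0 km.
Leg D→E: central angle 0.9658 rad, distance 1677.9 km.
Total: 2855.0 + 2087.4 + 454.0 + 1677.9 ≈ 7074 km.

7074 km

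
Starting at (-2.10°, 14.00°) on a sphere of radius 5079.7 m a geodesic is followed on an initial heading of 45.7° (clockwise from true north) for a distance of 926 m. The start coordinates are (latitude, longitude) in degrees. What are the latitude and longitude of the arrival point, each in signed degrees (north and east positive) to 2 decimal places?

Angular distance δ = d/R = 926/5079.7 = 0.18229 rad; initial bearing θ = 0.7976 rad.
sin φ₂ = sin φ₁ cos δ + cos φ₁ sin δ cos θ = (-0.0366)(0.9834) + (0.9993)(0.1813)(0.6984) = 0.0905, so φ₂ = 5.19°.
Δλ = atan2(sin θ sin δ cos φ₁, cos δ − sin φ₁ sin φ₂) = atan2(0.1297, 0.9867) = 7.486°.
λ₂ = 14.000° + 7.486° = 21.49°.

5.19°, 21.49°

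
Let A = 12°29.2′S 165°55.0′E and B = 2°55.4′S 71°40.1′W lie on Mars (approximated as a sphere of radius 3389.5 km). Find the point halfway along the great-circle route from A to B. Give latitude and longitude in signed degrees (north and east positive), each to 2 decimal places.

Central angle δ = 2.1079 rad. Interpolating on the sphere with fraction f = 0.5:
P = [sin((1−f)δ)·A + sin(fδ)·B] / sin δ = 1.0119·A + 1.0119·B in Cartesian coordinates,
giving P = (-0.6404, -0.7189, -0.2704), i.e. latitude -15.69°, longitude -131.70°.

-15.69°, -131.70°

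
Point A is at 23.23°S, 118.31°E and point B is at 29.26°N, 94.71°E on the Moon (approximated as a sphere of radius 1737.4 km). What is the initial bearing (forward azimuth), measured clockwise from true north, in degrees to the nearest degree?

335°

Δλ = -23.600° = -0.4119 rad.
y = sin Δλ · cos φ₂ = (-0.4003)(0.8724) = -0.3493
x = cos φ₁ sin φ₂ − sin φ₁ cos φ₂ cos Δλ = (0.9189)(0.4888) − (-0.3944)(0.8724)(0.9164) = 0.7645
θ = atan2(y, x) = -24.55°; adding 360° gives 335°.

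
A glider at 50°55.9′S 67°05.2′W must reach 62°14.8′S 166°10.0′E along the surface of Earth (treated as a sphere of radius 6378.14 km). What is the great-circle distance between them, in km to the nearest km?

6594 km

Let φ₁ = -0.8889 rad, φ₂ = -1.0864 rad, and Δλ = -2.2121 rad.
cos c = sin φ₁ sin φ₂ + cos φ₁ cos φ₂ cos Δλ = (-0.7764)(-0.8850) + (0.6302)(0.4657)(-0.5983) = 0.51149,
so c = arccos(0.51149) = 1.03387 rad.
Distance = R·c = 6378.14 × 1.0339 ≈ 6594 km.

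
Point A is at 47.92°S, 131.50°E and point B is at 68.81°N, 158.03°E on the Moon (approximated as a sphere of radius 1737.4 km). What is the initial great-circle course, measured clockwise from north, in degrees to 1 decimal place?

Δλ = 26.530° = 0.4630 rad.
y = sin Δλ · cos φ₂ = (0.4467)(0.3615) = 0.1615
x = cos φ₁ sin φ₂ − sin φ₁ cos φ₂ cos Δλ = (0.6702)(0.9324) − (-0.7422)(0.3615)(0.8947) = 0.8649
θ = atan2(y, x) = 10.57°, so the bearing is 10.6°.

10.6°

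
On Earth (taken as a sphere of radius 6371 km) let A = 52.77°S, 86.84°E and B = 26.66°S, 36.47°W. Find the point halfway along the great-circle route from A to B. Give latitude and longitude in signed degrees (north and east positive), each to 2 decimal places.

-58.75°, 5.54°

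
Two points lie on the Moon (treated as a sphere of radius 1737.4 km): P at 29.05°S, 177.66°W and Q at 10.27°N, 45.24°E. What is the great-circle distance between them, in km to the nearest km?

In radians: φ₁ = -0.5070, φ₂ = 0.1792, Δλ = -137.100° = -2.3928 rad.
cos c = sin φ₁ sin φ₂ + cos φ₁ cos φ₂ cos Δλ = (-0.4856)(0.1783) + (0.8742)(0.9840)(-0.7325) = -0.71670,
so c = arccos(-0.71670) = 2.36985 rad.
Distance = R·c = 1737.4 × 2.3699 ≈ 4117 km.

4117 km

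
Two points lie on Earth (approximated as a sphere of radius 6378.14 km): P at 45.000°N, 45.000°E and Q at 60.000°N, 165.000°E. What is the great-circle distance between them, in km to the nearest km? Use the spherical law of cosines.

7144 km

With latitudes φ₁ = 45.000°, φ₂ = 60.000° and longitude difference Δλ = 120.000°:
cos c = sin φ₁ sin φ₂ + cos φ₁ cos φ₂ cos Δλ = (0.7071)(0.8660) + (0.7071)(0.5000)(-0.5000) = 0.43560,
so c = arccos(0.43560) = 1.12010 rad.
Distance = R·c = 6378.14 × 1.1201 ≈ 7144 km.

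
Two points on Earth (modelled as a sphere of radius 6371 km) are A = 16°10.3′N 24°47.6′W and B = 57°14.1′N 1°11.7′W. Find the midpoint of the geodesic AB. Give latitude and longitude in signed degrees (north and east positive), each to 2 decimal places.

37.24°, -16.33°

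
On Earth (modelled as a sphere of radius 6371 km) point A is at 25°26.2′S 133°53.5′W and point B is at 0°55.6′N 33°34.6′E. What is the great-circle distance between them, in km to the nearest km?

16976 km

Let φ₁ = -0.4440 rad, φ₂ = 0.0162 rad, and Δλ = 2.9229 rad.
cos c = sin φ₁ sin φ₂ + cos φ₁ cos φ₂ cos Δλ = (-0.4295)(0.0162) + (0.9031)(0.9999)(-0.9762) = -0.88838,
so c = arccos(-0.88838) = 2.66460 rad.
Distance = R·c = 6371 × 2.6646 ≈ 16976 km.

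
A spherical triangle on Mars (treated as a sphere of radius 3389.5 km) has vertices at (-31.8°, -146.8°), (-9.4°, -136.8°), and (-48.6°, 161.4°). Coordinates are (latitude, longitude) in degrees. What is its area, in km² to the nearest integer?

905373 km²

Side lengths (central angles): a = 1.1254, b = 0.7335, c = 0.4231 rad; semiperimeter s = 1.1410.
By l'Huilier's theorem, tan(E/4) = √[tan(s/2) tan((s−a)/2) tan((s−b)/2) tan((s−c)/2)], giving spherical excess E = 0.0788 rad.
Area = E·R² = 0.0788 × (3389.5)² ≈ 905373 km².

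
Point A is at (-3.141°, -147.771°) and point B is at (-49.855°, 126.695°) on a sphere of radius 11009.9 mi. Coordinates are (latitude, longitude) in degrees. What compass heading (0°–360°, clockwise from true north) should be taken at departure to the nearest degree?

220°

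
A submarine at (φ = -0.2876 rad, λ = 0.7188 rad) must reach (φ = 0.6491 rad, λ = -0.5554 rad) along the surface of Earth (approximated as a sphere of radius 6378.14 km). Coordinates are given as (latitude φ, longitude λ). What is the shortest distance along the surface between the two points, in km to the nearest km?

9688 km

Let φ₁ = -0.2876 rad, φ₂ = 0.6491 rad, and Δλ = -1.2742 rad.
cos c = sin φ₁ sin φ₂ + cos φ₁ cos φ₂ cos Δλ = (-0.2837)(0.6045) + (0.9589)(0.7966)(0.2923) = 0.05181,
so c = arccos(0.05181) = 1.51897 rad.
Distance = R·c = 6378.14 × 1.5190 ≈ 9688 km.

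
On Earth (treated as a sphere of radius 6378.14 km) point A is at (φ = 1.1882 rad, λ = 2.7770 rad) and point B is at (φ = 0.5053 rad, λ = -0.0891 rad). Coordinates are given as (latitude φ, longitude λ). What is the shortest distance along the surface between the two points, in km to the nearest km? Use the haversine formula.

In radians: φ₁ = 1.1882, φ₂ = 0.5053, Δλ = -164.215° = -2.8661 rad.
Haversine: a = sin²(Δφ/2) + cos φ₁ cos φ₂ sin²(Δλ/2) = 0.1121 + (0.3733)(0.8750)(0.9811) = 0.43264.
Central angle c = 2·arcsin(√a) = 1.43567 rad.
Distance = R·c = 6378.14 × 1.4357 ≈ 9157 km.

9157 km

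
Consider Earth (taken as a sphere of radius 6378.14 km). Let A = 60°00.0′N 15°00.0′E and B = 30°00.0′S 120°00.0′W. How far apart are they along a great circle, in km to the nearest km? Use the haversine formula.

In radians: φ₁ = 1.0472, φ₂ = -0.5236, Δλ = -135.000° = -2.3562 rad.
Haversine: a = sin²(Δφ/2) + cos φ₁ cos φ₂ sin²(Δλ/2) = 0.5000 + (0.5000)(0.8660)(0.8536) = 0.86960.
Central angle c = 2·arcsin(√a) = 2.40268 rad.
Distance = R·c = 6378.14 × 2.4027 ≈ 15325 km.

15325 km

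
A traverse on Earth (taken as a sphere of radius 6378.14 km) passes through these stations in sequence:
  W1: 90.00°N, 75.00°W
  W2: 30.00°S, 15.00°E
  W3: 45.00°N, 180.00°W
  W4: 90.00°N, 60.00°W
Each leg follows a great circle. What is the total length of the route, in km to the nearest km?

Leg W1→W2: central angle 2.0944 rad, distance 13358.3 km.
Leg W2→W3: central angle 2.8086 rad, distance 17913.5 km.
Leg W3→W4: central angle 0.7854 rad, distance 5009.4 km.
Total: 13358.3 + 17913.5 + 5009.4 ≈ 36281 km.

36281 km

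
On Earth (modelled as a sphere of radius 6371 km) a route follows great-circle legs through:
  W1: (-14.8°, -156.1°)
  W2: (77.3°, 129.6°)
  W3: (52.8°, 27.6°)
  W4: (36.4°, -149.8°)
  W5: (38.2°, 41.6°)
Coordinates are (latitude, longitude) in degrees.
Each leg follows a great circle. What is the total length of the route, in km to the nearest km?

37578 km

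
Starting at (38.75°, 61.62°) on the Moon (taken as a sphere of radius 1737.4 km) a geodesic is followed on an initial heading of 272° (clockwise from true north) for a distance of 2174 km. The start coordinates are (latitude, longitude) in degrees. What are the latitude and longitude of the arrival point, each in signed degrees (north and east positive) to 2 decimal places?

12.85°, -15.08°

Angular distance δ = d/R = 2174/1737.4 = 1.25130 rad; initial bearing θ = 4.7473 rad.
sin φ₂ = sin φ₁ cos δ + cos φ₁ sin δ cos θ = (0.6259)(0.3141) + (0.7799)(0.9494)(0.0349) = 0.2224, so φ₂ = 12.85°.
Δλ = atan2(sin θ sin δ cos φ₁, cos δ − sin φ₁ sin φ₂) = atan2(-0.7400, 0.1749) = -76.704°.
λ₂ = 61.620° − 76.704° = -15.08°.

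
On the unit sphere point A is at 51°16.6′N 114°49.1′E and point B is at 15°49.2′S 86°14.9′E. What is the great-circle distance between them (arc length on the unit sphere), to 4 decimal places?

1.2494

Let φ₁ = 0.8949 rad, φ₂ = -0.2761 rad, and Δλ = -0.4986 rad.
Haversine: a = sin²(Δφ/2) + cos φ₁ cos φ₂ sin²(Δλ/2) = 0.3054 + (0.6256)(0.9621)(0.0609) = 0.34205.
Central angle c = 2·arcsin(√a) = 1.24940 rad.
On the unit sphere the arc length equals the central angle: 1.2494.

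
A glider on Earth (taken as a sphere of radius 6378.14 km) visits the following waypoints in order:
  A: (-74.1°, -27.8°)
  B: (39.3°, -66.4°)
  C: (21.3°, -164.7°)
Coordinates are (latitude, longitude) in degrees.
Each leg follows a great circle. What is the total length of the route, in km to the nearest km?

Leg A→B: central angle 2.0303 rad, distance 12949.3 km.
Leg B→C: central angle 1.4445 rad, distance 9213.0 km.
Total: 12949.3 + 9213.0 ≈ 22162 km.

22162 km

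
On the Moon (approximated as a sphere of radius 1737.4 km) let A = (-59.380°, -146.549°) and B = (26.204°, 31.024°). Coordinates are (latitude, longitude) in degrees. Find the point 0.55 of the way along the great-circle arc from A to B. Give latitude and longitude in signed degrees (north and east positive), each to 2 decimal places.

-39.80°, 28.34°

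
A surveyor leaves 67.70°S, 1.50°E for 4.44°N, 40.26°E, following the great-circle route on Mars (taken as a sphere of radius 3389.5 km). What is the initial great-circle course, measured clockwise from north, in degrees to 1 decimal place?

Δλ = 38.760° = 0.6765 rad.
y = sin Δλ · cos φ₂ = (0.6261)(0.9970) = 0.6242
x = cos φ₁ sin φ₂ − sin φ₁ cos φ₂ cos Δλ = (0.3795)(0.0774) − (-0.9252)(0.9970)(0.7798) = 0.7487
θ = atan2(y, x) = 39.82°, so the bearing is 39.8°.

39.8°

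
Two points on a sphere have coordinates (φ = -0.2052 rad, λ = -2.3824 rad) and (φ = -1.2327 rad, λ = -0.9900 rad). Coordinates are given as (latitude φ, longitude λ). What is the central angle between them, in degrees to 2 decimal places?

75.53°

With latitudes φ₁ = -11.757°, φ₂ = -70.629° and longitude difference Δλ = 79.779°:
cos c = sin φ₁ sin φ₂ + cos φ₁ cos φ₂ cos Δλ = (-0.2038)(-0.9434) + (0.9790)(0.3317)(0.1775) = 0.24985,
so c = arccos(0.24985) = 1.31827 rad.
So the angular separation is 75.53°.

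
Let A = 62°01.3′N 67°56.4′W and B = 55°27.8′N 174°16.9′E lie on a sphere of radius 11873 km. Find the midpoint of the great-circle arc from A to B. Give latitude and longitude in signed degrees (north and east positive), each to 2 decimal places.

72.39°, -135.72°

The central angle between A and B is δ = 0.9229 rad.
With f = 0.5, the slerp weights are sin((1−f)δ)/sin δ = 0.5584 and sin(fδ)/sin δ = 0.5584.
Weighted sum of the unit vectors: (0.5584)·(0.1762,-0.4348,0.8831) + (0.5584)·(-0.5641,0.0565,0.8238) = (-0.2166, -0.2112, 0.9531).
Converting back: φ = atan2(z, √(x²+y²)) = 72.39°, λ = atan2(y, x) = -135.72°.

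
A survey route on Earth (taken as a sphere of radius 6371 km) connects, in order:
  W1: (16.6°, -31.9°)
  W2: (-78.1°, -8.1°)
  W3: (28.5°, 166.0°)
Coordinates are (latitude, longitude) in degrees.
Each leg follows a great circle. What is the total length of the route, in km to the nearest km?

Leg W1→W2: central angle 1.6697 rad, distance 10637.7 km.
Leg W2→W3: central angle 2.2746 rad, distance 14491.8 km.
Total: 10637.7 + 14491.8 ≈ 25129 km.

25129 km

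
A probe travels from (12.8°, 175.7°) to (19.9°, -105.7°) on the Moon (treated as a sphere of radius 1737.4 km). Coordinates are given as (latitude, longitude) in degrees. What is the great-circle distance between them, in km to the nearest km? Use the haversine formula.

2278 km

With latitudes φ₁ = 12.800°, φ₂ = 19.900° and longitude difference Δλ = 78.600°:
Haversine: a = sin²(Δφ/2) + cos φ₁ cos φ₂ sin²(Δλ/2) = 0.0038 + (0.9751)(0.9403)(0.4012) = 0.37168.
Central angle c = 2·arcsin(√a) = 1.31125 rad.
Distance = R·c = 1737.4 × 1.3112 ≈ 2278 km.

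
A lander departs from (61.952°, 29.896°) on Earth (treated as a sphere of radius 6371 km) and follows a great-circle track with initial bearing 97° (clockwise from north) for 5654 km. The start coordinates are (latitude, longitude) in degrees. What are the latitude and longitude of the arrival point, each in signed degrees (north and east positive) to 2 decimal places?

30.85°, 93.60°

Angular distance δ = d/R = 5654/6371 = 0.88746 rad; initial bearing θ = 1.6930 rad.
sin φ₂ = sin φ₁ cos δ + cos φ₁ sin δ cos θ = (0.8826)(0.6314) + (0.4702)(0.7755)(-0.1219) = 0.5128, so φ₂ = 30.85°.
Δλ = atan2(sin θ sin δ cos φ₁, cos δ − sin φ₁ sin φ₂) = atan2(0.3619, 0.1788) = 63.707°.
λ₂ = 29.896° + 63.707° = 93.60°.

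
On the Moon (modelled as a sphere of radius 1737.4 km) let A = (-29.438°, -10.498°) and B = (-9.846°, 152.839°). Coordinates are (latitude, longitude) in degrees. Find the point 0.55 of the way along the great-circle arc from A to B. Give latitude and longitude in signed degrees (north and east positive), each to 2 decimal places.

Central angle δ = 2.4009 rad. Interpolating on the sphere with fraction f = 0.55:
P = [sin((1−f)δ)·A + sin(fδ)·B] / sin δ = 1.3072·A + 1.4357·B in Cartesian coordinates,
giving P = (-0.1392, 0.4383, -0.8880), i.e. latitude -62.62°, longitude 107.62°.

-62.62°, 107.62°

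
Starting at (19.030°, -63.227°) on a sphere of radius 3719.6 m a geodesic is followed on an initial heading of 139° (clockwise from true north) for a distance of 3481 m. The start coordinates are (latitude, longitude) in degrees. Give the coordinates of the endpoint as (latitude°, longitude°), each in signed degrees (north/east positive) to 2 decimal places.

-22.40°, -28.39°

Angular distance δ = d/R = 3481/3719.6 = 0.93585 rad; initial bearing θ = 2.4260 rad.
sin φ₂ = sin φ₁ cos δ + cos φ₁ sin δ cos θ = (0.3261)(0.5931) + (0.9453)(0.8051)(-0.7547) = -0.3810, so φ₂ = -22.40°.
Δλ = atan2(sin θ sin δ cos φ₁, cos δ − sin φ₁ sin φ₂) = atan2(0.4993, 0.7174) = 34.840°.
λ₂ = -63.227° + 34.840° = -28.39°.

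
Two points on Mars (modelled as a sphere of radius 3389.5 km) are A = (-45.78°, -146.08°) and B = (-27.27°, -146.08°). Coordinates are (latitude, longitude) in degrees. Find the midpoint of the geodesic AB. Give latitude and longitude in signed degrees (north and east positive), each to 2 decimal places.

Central angle δ = 0.3231 rad. Interpolating on the sphere with fraction f = 0.5:
P = [sin((1−f)δ)·A + sin(fδ)·B] / sin δ = 0.5066·A + 0.5066·B in Cartesian coordinates,
giving P = (-0.6668, -0.4484, -0.5952), i.e. latitude -36.53°, longitude -146.08°.

-36.53°, -146.08°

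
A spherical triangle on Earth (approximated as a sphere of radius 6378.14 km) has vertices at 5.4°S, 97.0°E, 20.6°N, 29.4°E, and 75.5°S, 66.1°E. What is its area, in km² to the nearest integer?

43211555 km²

Side lengths (central angles): a = 1.7241, b = 1.2609, c = 1.2429 rad; semiperimeter s = 2.1140.
By l'Huilier's theorem, tan(E/4) = √[tan(s/2) tan((s−a)/2) tan((s−b)/2) tan((s−c)/2)], giving spherical excess E = 1.0622 rad.
Area = E·R² = 1.0622 × (6378.14)² ≈ 43211555 km².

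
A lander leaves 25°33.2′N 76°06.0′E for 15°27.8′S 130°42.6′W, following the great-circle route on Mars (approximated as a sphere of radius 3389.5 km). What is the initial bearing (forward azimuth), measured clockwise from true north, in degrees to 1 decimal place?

With φ₁ = 0.4460, φ₂ = -0.2699, Δλ = 2.6737 rad, the forward-azimuth formula gives
θ = atan2( sin Δλ cos φ₂ , cos φ₁ sin φ₂ − sin φ₁ cos φ₂ cos Δλ ) = atan2(0.4347, 0.1305) = 73.29°.
So the initial bearing is 73.3°.

73.3°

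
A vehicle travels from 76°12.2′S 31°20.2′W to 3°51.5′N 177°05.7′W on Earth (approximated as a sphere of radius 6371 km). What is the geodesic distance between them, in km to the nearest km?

With latitudes φ₁ = -76.203°, φ₂ = 3.858° and longitude difference Δλ = -145.758°:
cos c = sin φ₁ sin φ₂ + cos φ₁ cos φ₂ cos Δλ = (-0.9711)(0.0673) + (0.2385)(0.9977)(-0.8267) = -0.26204,
so c = arccos(-0.26204) = 1.83594 rad.
Distance = R·c = 6371 × 1.8359 ≈ 11697 km.

11697 km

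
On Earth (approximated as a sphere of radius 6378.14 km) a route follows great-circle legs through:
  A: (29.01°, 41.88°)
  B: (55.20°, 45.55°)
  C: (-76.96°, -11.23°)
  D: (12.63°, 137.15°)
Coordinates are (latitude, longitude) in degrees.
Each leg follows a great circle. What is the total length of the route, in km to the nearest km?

30810 km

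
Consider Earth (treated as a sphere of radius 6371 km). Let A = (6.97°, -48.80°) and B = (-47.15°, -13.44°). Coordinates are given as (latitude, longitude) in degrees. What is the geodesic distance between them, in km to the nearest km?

Let φ₁ = 0.1216 rad, φ₂ = -0.8229 rad, and Δλ = 0.6171 rad.
cos c = sin φ₁ sin φ₂ + cos φ₁ cos φ₂ cos Δλ = (0.1213)(-0.7331) + (0.9926)(0.6801)(0.8155) = 0.46156,
so c = arccos(0.46156) = 1.09104 rad.
Distance = R·c = 6371 × 1.0910 ≈ 6951 km.

6951 km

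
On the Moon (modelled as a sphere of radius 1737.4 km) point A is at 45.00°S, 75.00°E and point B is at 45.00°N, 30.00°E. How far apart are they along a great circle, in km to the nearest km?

In radians: φ₁ = -0.7854, φ₂ = 0.7854, Δλ = -45.000° = -0.7854 rad.
cos c = sin φ₁ sin φ₂ + cos φ₁ cos φ₂ cos Δλ = (-0.7071)(0.7071) + (0.7071)(0.7071)(0.7071) = -0.14645,
so c = arccos(-0.14645) = 1.71777 rad.
Distance = R·c = 1737.4 × 1.7178 ≈ 2984 km.

2984 km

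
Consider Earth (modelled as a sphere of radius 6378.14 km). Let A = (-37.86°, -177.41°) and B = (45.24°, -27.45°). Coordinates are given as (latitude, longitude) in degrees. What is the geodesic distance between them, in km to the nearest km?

17421 km

Let φ₁ = -0.6608 rad, φ₂ = 0.7896 rad, and Δλ = 2.6173 rad.
Haversine: a = sin²(Δφ/2) + cos φ₁ cos φ₂ sin²(Δλ/2) = 0.4399 + (0.7895)(0.7041)(0.9328) = 0.95852.
Central angle c = 2·arcsin(√a) = 2.73139 rad.
Distance = R·c = 6378.14 × 2.7314 ≈ 17421 km.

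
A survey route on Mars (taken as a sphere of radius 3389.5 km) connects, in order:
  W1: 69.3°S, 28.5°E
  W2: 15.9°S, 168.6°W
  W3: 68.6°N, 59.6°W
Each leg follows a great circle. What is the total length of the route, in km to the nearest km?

12163 km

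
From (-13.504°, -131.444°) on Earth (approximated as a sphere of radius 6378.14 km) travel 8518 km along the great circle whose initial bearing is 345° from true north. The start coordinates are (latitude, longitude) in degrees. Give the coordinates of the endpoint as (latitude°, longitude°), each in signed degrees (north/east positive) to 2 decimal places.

Angular distance δ = d/R = 8518/6378.14 = 1.33550 rad; initial bearing θ = 6.0214 rad.
sin φ₂ = sin φ₁ cos δ + cos φ₁ sin δ cos θ = (-0.2335)(0.2331) + (0.9724)(0.9724)(0.9659) = 0.8589, so φ₂ = 59.19°.
Δλ = atan2(sin θ sin δ cos φ₁, cos δ − sin φ₁ sin φ₂) = atan2(-0.2447, 0.4337) = -29.435°.
λ₂ = -131.444° − 29.435° = -160.88°.

59.19°, -160.88°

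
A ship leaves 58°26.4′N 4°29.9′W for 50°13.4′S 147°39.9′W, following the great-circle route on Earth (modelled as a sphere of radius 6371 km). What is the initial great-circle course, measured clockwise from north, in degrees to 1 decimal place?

Δλ = -143.167° = -2.4987 rad.
y = sin Δλ · cos φ₂ = (-0.5995)(0.6398) = -0.3836
x = cos φ₁ sin φ₂ − sin φ₁ cos φ₂ cos Δλ = (0.5234)(-0.7685) − (0.8521)(0.6398)(-0.8004) = 0.0341
θ = atan2(y, x) = -84.92°; adding 360° gives 275.1°.

275.1°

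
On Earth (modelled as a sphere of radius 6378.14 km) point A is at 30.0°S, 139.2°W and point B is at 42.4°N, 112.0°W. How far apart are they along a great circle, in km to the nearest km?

Let φ₁ = -0.5236 rad, φ₂ = 0.7400 rad, and Δλ = 0.4747 rad.
cos c = sin φ₁ sin φ₂ + cos φ₁ cos φ₂ cos Δλ = (-0.5000)(0.6743) + (0.8660)(0.7385)(0.8894) = 0.23165,
so c = arccos(0.23165) = 1.33702 rad.
Distance = R·c = 6378.14 × 1.3370 ≈ 8528 km.

8528 km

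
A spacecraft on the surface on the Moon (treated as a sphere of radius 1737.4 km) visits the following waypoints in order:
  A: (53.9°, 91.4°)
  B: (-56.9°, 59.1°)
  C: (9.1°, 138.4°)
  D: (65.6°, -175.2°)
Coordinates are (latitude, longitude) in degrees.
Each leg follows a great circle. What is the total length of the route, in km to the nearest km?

8205 km

Leg A→B: central angle 1.9877 rad, distance 3453.4 km.
Leg B→C: central angle 1.6032 rad, distance 2785.4 km.
Leg C→D: central angle 1.1315 rad, distance 1965.8 km.
Total: 3453.4 + 2785.4 + 1965.8 ≈ 8205 km.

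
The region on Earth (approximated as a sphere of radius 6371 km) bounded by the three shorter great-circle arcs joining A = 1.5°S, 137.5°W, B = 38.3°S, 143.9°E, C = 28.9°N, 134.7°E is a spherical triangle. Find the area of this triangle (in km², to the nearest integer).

Side lengths (central angles): a = 1.1824, b = 1.5499, c = 1.3987 rad; semiperimeter s = 2.0655.
By l'Huilier's theorem, tan(E/4) = √[tan(s/2) tan((s−a)/2) tan((s−b)/2) tan((s−c)/2)], giving spherical excess E = 1.0508 rad.
Area = E·R² = 1.0508 × (6371)² ≈ 42653532 km².

42653532 km²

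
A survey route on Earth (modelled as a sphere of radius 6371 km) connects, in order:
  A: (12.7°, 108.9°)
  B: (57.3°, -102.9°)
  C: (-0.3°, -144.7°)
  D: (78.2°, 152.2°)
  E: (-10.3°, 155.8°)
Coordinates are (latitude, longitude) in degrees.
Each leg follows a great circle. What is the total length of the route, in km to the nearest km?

Leg A→B: central angle 1.8368 rad, distance 11702.5 km.
Leg B→C: central angle 1.1611 rad, distance 7397.4 km.
Leg C→D: central angle 1.4833 rad, distance 9450.0 km.
Leg D→E: central angle 1.5450 rad, distance 9843.3 km.
Total: 11702.5 + 7397.4 + 9450.0 + 9843.3 ≈ 38393 km.

38393 km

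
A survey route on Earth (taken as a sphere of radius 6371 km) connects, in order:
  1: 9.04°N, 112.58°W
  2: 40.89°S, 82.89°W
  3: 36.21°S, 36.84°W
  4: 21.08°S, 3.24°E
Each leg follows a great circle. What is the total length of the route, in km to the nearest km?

14542 km

Leg 1→2: central angle 0.9936 rad, distance 6330.0 km.
Leg 2→3: central angle 0.6266 rad, distance 3991.9 km.
Leg 3→4: central angle 0.6624 rad, distance 4220.1 km.
Total: 6330.0 + 3991.9 + 4220.1 ≈ 14542 km.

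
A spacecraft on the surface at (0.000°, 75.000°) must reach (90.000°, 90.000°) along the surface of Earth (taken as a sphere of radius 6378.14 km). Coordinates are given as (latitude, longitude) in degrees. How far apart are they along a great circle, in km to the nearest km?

Let φ₁ = 0.0000 rad, φ₂ = 1.5708 rad, and Δλ = 0.2618 rad.
Haversine: a = sin²(Δφ/2) + cos φ₁ cos φ₂ sin²(Δλ/2) = 0.5000 + (1.0000)(0.0000)(0.0170) = 0.50000.
Central angle c = 2·arcsin(√a) = 1.57080 rad.
Distance = R·c = 6378.14 × 1.5708 ≈ 10019 km.

10019 km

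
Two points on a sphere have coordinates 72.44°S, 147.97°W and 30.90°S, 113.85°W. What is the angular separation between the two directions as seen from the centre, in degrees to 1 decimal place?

45.3°

With latitudes φ₁ = -72.440°, φ₂ = -30.900° and longitude difference Δλ = 34.120°:
cos c = sin φ₁ sin φ₂ + cos φ₁ cos φ₂ cos Δλ = (-0.9534)(-0.5135) + (0.3017)(0.8581)(0.8279) = 0.70393,
so c = arccos(0.70393) = 0.78988 rad.
So the angular separation is 45.3°.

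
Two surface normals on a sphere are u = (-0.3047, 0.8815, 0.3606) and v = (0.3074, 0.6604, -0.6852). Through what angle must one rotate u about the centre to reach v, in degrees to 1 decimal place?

u·v = 0.2414; |u| = 1.0000, |v| = 1.0001.
cos θ = (u·v)/(|u||v|) = 0.2414, so θ = 76.0°.

76.0°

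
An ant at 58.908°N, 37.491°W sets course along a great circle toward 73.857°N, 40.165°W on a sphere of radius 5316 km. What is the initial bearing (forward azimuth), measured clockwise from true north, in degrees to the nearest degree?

Δλ = -2.674° = -0.0467 rad.
y = sin Δλ · cos φ₂ = (-0.0467)(0.2780) = -0.0130
x = cos φ₁ sin φ₂ − sin φ₁ cos φ₂ cos Δλ = (0.5164)(0.9606) − (0.8563)(0.2780)(0.9989) = 0.2582
θ = atan2(y, x) = -2.88°; adding 360° gives 357°.

357°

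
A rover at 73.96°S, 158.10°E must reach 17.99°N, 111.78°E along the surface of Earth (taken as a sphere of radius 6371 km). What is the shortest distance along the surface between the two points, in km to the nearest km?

10744 km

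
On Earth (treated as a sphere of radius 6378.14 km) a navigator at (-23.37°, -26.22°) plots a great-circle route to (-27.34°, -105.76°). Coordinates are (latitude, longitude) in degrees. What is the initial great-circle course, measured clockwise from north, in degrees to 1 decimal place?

247.7°

Δλ = -79.540° = -1.3882 rad.
y = sin Δλ · cos φ₂ = (-0.9834)(0.8883) = -0.8735
x = cos φ₁ sin φ₂ − sin φ₁ cos φ₂ cos Δλ = (0.9180)(-0.4593) − (-0.3967)(0.8883)(0.1815) = -0.3576
θ = atan2(y, x) = -112.26°; adding 360° gives 247.7°.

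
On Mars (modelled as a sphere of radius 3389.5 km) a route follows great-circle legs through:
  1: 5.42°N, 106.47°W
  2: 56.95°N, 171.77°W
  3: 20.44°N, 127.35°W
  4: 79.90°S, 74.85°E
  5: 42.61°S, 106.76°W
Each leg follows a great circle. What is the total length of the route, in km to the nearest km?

Leg 1→2: central angle 1.2598 rad, distance 4270.0 km.
Leg 2→3: central angle 0.8530 rad, distance 2891.3 km.
Leg 3→4: central angle 2.0897 rad, distance 7083.2 km.
Leg 4→5: central angle 1.0033 rad, distance 3400.8 km.
Total: 4270.0 + 2891.3 + 7083.2 + 3400.8 ≈ 17645 km.

17645 km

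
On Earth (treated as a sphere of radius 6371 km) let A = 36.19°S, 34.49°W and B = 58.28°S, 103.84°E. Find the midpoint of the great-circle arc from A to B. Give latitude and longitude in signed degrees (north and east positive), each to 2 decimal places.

The central angle between A and B is δ = 1.3844 rad.
With f = 0.5, the slerp weights are sin((1−f)δ)/sin δ = 0.6495 and sin(fδ)/sin δ = 0.6495.
Weighted sum of the unit vectors: (0.6495)·(0.6652,-0.4570,-0.5905) + (0.6495)·(-0.1258,0.5105,-0.8506) = (0.3504, 0.0347, -0.9360).
Converting back: φ = atan2(z, √(x²+y²)) = -69.39°, λ = atan2(y, x) = 5.66°.

-69.39°, 5.66°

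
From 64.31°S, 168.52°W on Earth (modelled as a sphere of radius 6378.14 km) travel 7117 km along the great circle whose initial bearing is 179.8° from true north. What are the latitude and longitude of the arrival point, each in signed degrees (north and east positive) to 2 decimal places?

-51.76°, 11.19°

Angular distance δ = d/R = 7117/6378.14 = 1.11584 rad; initial bearing θ = 3.1381 rad.
sin φ₂ = sin φ₁ cos δ + cos φ₁ sin δ cos θ = (-0.9012)(0.4394) + (0.4335)(0.8983)(-1.0000) = -0.7854, so φ₂ = -51.76°.
Δλ = atan2(sin θ sin δ cos φ₁, cos δ − sin φ₁ sin φ₂) = atan2(0.0014, -0.2683) = 179.710°.
λ₂ = -168.520° + 179.710° = 11.19°.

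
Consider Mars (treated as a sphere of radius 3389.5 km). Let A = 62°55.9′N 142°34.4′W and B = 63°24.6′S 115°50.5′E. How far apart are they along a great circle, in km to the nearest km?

8687 km

In radians: φ₁ = 1.0984, φ₂ = -1.1067, Δλ = -101.585° = -1.7730 rad.
cos c = sin φ₁ sin φ₂ + cos φ₁ cos φ₂ cos Δλ = (0.8905)(-0.8942) + (0.4551)(0.4476)(-0.2008) = -0.83719,
so c = arccos(-0.83719) = 2.56291 rad.
Distance = R·c = 3389.5 × 2.5629 ≈ 8687 km.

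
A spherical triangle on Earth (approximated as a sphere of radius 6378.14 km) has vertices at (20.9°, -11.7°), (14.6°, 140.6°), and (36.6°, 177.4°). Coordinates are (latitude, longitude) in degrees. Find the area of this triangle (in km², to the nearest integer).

Side lengths (central angles): a = 0.6882, b = 2.1269, c = 2.3610 rad; semiperimeter s = 2.5881.
By l'Huilier's theorem, tan(E/4) = √[tan(s/2) tan((s−a)/2) tan((s−b)/2) tan((s−c)/2)], giving spherical excess E = 1.3927 rad.
Area = E·R² = 1.3927 × (6378.14)² ≈ 56656582 km².

56656582 km²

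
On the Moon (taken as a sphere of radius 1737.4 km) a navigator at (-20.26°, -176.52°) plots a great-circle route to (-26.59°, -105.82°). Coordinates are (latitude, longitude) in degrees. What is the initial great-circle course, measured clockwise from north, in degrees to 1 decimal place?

110.6°

Δλ = 70.700° = 1.2339 rad.
y = sin Δλ · cos φ₂ = (0.9438)(0.8942) = 0.8440
x = cos φ₁ sin φ₂ − sin φ₁ cos φ₂ cos Δλ = (0.9381)(-0.4476) − (-0.3463)(0.8942)(0.3305) = -0.3176
θ = atan2(y, x) = 110.62°, so the bearing is 110.6°.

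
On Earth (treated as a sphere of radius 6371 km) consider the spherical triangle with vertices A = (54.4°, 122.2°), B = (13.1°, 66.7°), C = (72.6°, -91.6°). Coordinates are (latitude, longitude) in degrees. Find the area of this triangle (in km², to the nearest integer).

21159238 km²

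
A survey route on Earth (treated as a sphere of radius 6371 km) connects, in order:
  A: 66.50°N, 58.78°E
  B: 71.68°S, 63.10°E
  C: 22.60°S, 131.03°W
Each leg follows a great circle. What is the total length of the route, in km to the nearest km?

Leg A→B: central angle 2.4122 rad, distance 15368.3 km.
Leg B→C: central angle 1.4873 rad, distance 9475.5 km.
Total: 15368.3 + 9475.5 ≈ 24844 km.

24844 km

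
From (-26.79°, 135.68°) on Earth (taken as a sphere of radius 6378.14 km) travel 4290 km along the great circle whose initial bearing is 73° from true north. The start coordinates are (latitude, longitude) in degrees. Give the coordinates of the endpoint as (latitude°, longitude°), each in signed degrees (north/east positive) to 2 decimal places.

-10.95°, 173.04°

Angular distance δ = d/R = 4290/6378.14 = 0.67261 rad; initial bearing θ = 1.2741 rad.
sin φ₂ = sin φ₁ cos δ + cos φ₁ sin δ cos θ = (-0.4507)(0.7822) + (0.8927)(0.6230)(0.2924) = -0.1899, so φ₂ = -10.95°.
Δλ = atan2(sin θ sin δ cos φ₁, cos δ − sin φ₁ sin φ₂) = atan2(0.5319, 0.6966) = 37.362°.
λ₂ = 135.680° + 37.362° = 173.04°.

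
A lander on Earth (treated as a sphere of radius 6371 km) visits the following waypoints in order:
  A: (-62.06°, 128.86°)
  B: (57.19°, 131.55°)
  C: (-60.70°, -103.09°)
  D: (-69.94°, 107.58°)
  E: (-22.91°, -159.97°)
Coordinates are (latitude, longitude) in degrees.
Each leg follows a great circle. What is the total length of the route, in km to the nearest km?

Leg A→B: central angle 2.0816 rad, distance 13262.0 km.
Leg B→C: central angle 2.6603 rad, distance 16948.9 km.
Leg C→D: central angle 0.8301 rad, distance 5288.7 km.
Leg D→E: central angle 1.2109 rad, distance 7714.7 km.
Total: 13262.0 + 16948.9 + 5288.7 + 7714.7 ≈ 43214 km.

43214 km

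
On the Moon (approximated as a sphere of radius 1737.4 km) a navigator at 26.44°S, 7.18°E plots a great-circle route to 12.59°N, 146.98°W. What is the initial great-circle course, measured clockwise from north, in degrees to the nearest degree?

Δλ = -154.160° = -2.6906 rad.
y = sin Δλ · cos φ₂ = (-0.4359)(0.9760) = -0.4254
x = cos φ₁ sin φ₂ − sin φ₁ cos φ₂ cos Δλ = (0.8954)(0.2180) − (-0.4453)(0.9760)(-0.9000) = -0.1959
θ = atan2(y, x) = -114.73°; adding 360° gives 245°.

245°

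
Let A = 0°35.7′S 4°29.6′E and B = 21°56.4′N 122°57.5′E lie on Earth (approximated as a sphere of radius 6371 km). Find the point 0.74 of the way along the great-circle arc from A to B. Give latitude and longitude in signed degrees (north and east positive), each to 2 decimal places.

The central angle between A and B is δ = 2.0330 rad.
With f = 0.74, the slerp weights are sin((1−f)δ)/sin δ = 0.5634 and sin(fδ)/sin δ = 1.1148.
Weighted sum of the unit vectors: (0.5634)·(0.9969,0.0783,-0.0104) + (1.1148)·(-0.5046,0.7783,0.3736) = (-0.0009, 0.9118, 0.4107).
Converting back: φ = atan2(z, √(x²+y²)) = 24.25°, λ = atan2(y, x) = 90.05°.

24.25°, 90.05°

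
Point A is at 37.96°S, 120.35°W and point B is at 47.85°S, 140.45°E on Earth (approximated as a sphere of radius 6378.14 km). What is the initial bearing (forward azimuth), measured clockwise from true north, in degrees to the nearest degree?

Δλ = -99.200° = -1.7314 rad.
y = sin Δλ · cos φ₂ = (-0.9871)(0.6711) = -0.6624
x = cos φ₁ sin φ₂ − sin φ₁ cos φ₂ cos Δλ = (0.7884)(-0.7414) − (-0.6151)(0.6711)(-0.1599) = -0.6505
θ = atan2(y, x) = -134.48°; adding 360° gives 226°.

226°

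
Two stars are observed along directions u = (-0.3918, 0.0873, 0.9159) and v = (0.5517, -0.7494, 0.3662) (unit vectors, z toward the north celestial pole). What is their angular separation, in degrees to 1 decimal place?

86.9°

u·v = 0.0538; |u| = 1.0000, |v| = 1.0000.
cos θ = (u·v)/(|u||v|) = 0.0538, so θ = 86.9°.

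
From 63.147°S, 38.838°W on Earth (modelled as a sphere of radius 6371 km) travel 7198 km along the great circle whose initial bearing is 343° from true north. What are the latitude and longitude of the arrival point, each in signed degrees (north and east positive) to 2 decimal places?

0.56°, -54.17°

Angular distance δ = d/R = 7198/6371 = 1.12981 rad; initial bearing θ = 5.9865 rad.
sin φ₂ = sin φ₁ cos δ + cos φ₁ sin δ cos θ = (-0.8922)(0.4268) + (0.4517)(0.9043)(0.9563) = 0.0098, so φ₂ = 0.56°.
Δλ = atan2(sin θ sin δ cos φ₁, cos δ − sin φ₁ sin φ₂) = atan2(-0.1194, 0.4356) = -15.332°.
λ₂ = -38.838° − 15.332° = -54.17°.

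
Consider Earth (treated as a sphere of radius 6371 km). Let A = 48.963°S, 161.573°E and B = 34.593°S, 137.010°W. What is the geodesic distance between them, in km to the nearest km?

Let φ₁ = -0.8546 rad, φ₂ = -0.6038 rad, and Δλ = 1.0719 rad.
cos c = sin φ₁ sin φ₂ + cos φ₁ cos φ₂ cos Δλ = (-0.7543)(-0.5677) + (0.6565)(0.8232)(0.4784) = 0.68682,
so c = arccos(0.68682) = 0.81369 rad.
Distance = R·c = 6371 × 0.8137 ≈ 5184 km.

5184 km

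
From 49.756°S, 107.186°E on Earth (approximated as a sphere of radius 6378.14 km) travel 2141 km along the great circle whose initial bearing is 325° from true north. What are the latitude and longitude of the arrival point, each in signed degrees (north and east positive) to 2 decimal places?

Angular distance δ = d/R = 2141/6378.14 = 0.33568 rad; initial bearing θ = 5.6723 rad.
sin φ₂ = sin φ₁ cos δ + cos φ₁ sin δ cos θ = (-0.7633)(0.9442) + (0.6460)(0.3294)(0.8192) = -0.5464, so φ₂ = -33.12°.
Δλ = atan2(sin θ sin δ cos φ₁, cos δ − sin φ₁ sin φ₂) = atan2(-0.1221, 0.5271) = -13.038°.
λ₂ = 107.186° − 13.038° = 94.15°.

-33.12°, 94.15°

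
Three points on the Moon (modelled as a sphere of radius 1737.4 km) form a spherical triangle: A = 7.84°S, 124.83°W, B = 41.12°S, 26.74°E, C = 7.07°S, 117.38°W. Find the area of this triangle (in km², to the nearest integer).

Side lengths (central angles): a = 2.1233, b = 0.1296, c = 2.1731 rad; semiperimeter s = 2.2130.
By l'Huilier's theorem, tan(E/4) = √[tan(s/2) tan((s−a)/2) tan((s−b)/2) tan((s−c)/2)], giving spherical excess E = 0.2210 rad.
Area = E·R² = 0.2210 × (1737.4)² ≈ 667014 km².

667014 km²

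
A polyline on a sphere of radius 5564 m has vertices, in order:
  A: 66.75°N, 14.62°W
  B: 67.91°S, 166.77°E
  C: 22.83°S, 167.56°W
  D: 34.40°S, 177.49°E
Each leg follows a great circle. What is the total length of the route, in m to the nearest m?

Leg A→B: central angle 3.1193 rad, distance 17355.7 m.
Leg B→C: central angle 0.8340 rad, distance 4640.4 m.
Leg C→D: central angle 0.3047 rad, distance 1695.3 m.
Total: 17355.7 + 4640.4 + 1695.3 ≈ 23691 m.

23691 m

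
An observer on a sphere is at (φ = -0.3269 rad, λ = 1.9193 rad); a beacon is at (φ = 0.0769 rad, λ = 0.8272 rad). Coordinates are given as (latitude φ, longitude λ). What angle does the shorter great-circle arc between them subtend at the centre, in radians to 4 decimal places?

1.1480 rad

In radians: φ₁ = -0.3269, φ₂ = 0.0769, Δλ = -62.573° = -1.0921 rad.
cos c = sin φ₁ sin φ₂ + cos φ₁ cos φ₂ cos Δλ = (-0.3211)(0.0768) + (0.9470)(0.9970)(0.4606) = 0.41027,
so c = arccos(0.41027) = 1.14805 rad.
So the angular separation is 1.1480 rad.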